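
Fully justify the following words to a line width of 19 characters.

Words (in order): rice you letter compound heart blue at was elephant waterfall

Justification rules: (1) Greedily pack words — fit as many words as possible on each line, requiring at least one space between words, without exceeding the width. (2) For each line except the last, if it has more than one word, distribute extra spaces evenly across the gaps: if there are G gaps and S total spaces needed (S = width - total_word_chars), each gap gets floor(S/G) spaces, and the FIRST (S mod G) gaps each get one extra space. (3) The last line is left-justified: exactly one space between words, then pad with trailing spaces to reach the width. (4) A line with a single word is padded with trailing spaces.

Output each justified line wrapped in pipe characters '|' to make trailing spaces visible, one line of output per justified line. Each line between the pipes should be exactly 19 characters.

Line 1: ['rice', 'you', 'letter'] (min_width=15, slack=4)
Line 2: ['compound', 'heart', 'blue'] (min_width=19, slack=0)
Line 3: ['at', 'was', 'elephant'] (min_width=15, slack=4)
Line 4: ['waterfall'] (min_width=9, slack=10)

Answer: |rice   you   letter|
|compound heart blue|
|at   was   elephant|
|waterfall          |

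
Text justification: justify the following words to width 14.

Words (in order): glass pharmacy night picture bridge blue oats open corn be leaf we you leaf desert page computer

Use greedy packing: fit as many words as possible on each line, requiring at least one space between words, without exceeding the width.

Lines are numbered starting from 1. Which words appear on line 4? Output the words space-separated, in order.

Answer: oats open corn

Derivation:
Line 1: ['glass', 'pharmacy'] (min_width=14, slack=0)
Line 2: ['night', 'picture'] (min_width=13, slack=1)
Line 3: ['bridge', 'blue'] (min_width=11, slack=3)
Line 4: ['oats', 'open', 'corn'] (min_width=14, slack=0)
Line 5: ['be', 'leaf', 'we', 'you'] (min_width=14, slack=0)
Line 6: ['leaf', 'desert'] (min_width=11, slack=3)
Line 7: ['page', 'computer'] (min_width=13, slack=1)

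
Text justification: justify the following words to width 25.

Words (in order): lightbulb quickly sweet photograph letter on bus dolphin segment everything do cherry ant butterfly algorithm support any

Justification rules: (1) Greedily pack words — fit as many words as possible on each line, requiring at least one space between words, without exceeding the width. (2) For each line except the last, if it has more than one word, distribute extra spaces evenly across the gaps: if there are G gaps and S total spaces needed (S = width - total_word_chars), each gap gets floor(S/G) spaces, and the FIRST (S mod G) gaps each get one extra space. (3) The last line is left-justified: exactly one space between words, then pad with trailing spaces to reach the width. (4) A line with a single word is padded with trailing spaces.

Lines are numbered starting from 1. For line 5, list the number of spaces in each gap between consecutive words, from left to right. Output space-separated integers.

Answer: 7

Derivation:
Line 1: ['lightbulb', 'quickly', 'sweet'] (min_width=23, slack=2)
Line 2: ['photograph', 'letter', 'on', 'bus'] (min_width=24, slack=1)
Line 3: ['dolphin', 'segment'] (min_width=15, slack=10)
Line 4: ['everything', 'do', 'cherry', 'ant'] (min_width=24, slack=1)
Line 5: ['butterfly', 'algorithm'] (min_width=19, slack=6)
Line 6: ['support', 'any'] (min_width=11, slack=14)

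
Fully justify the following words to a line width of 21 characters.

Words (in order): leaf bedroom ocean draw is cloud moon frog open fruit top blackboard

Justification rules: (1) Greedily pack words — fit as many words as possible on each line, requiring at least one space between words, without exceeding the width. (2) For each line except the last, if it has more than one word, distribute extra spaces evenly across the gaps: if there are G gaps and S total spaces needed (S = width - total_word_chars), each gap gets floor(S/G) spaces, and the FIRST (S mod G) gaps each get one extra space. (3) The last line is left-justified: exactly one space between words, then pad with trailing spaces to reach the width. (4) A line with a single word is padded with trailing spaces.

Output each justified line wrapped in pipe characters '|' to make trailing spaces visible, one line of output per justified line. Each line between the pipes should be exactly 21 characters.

Answer: |leaf   bedroom  ocean|
|draw  is  cloud  moon|
|frog  open  fruit top|
|blackboard           |

Derivation:
Line 1: ['leaf', 'bedroom', 'ocean'] (min_width=18, slack=3)
Line 2: ['draw', 'is', 'cloud', 'moon'] (min_width=18, slack=3)
Line 3: ['frog', 'open', 'fruit', 'top'] (min_width=19, slack=2)
Line 4: ['blackboard'] (min_width=10, slack=11)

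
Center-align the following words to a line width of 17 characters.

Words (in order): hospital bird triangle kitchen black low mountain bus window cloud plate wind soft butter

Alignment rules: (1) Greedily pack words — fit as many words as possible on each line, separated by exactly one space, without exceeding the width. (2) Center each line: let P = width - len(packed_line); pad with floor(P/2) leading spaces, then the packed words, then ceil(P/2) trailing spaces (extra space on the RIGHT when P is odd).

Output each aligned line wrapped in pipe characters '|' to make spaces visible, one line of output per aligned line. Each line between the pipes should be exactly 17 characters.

Line 1: ['hospital', 'bird'] (min_width=13, slack=4)
Line 2: ['triangle', 'kitchen'] (min_width=16, slack=1)
Line 3: ['black', 'low'] (min_width=9, slack=8)
Line 4: ['mountain', 'bus'] (min_width=12, slack=5)
Line 5: ['window', 'cloud'] (min_width=12, slack=5)
Line 6: ['plate', 'wind', 'soft'] (min_width=15, slack=2)
Line 7: ['butter'] (min_width=6, slack=11)

Answer: |  hospital bird  |
|triangle kitchen |
|    black low    |
|  mountain bus   |
|  window cloud   |
| plate wind soft |
|     butter      |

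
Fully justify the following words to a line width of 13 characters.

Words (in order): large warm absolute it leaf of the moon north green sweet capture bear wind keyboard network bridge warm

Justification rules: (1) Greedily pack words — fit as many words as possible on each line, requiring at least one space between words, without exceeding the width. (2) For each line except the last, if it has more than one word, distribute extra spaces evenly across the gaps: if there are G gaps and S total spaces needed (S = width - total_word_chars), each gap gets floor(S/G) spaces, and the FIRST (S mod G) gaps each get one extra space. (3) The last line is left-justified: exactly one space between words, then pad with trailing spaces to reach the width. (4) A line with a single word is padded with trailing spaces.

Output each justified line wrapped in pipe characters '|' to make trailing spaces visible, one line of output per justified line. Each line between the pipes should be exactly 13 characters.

Answer: |large    warm|
|absolute   it|
|leaf  of  the|
|moon    north|
|green   sweet|
|capture  bear|
|wind keyboard|
|network      |
|bridge warm  |

Derivation:
Line 1: ['large', 'warm'] (min_width=10, slack=3)
Line 2: ['absolute', 'it'] (min_width=11, slack=2)
Line 3: ['leaf', 'of', 'the'] (min_width=11, slack=2)
Line 4: ['moon', 'north'] (min_width=10, slack=3)
Line 5: ['green', 'sweet'] (min_width=11, slack=2)
Line 6: ['capture', 'bear'] (min_width=12, slack=1)
Line 7: ['wind', 'keyboard'] (min_width=13, slack=0)
Line 8: ['network'] (min_width=7, slack=6)
Line 9: ['bridge', 'warm'] (min_width=11, slack=2)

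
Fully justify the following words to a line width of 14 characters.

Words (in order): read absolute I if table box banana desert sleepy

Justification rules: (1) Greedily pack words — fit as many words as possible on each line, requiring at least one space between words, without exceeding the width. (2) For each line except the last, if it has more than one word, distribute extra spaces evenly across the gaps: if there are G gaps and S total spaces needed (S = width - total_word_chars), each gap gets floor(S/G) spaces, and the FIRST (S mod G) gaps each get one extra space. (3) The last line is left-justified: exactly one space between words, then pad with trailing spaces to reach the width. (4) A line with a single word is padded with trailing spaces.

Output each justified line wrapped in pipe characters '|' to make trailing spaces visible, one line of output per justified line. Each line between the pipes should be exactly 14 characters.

Line 1: ['read', 'absolute'] (min_width=13, slack=1)
Line 2: ['I', 'if', 'table', 'box'] (min_width=14, slack=0)
Line 3: ['banana', 'desert'] (min_width=13, slack=1)
Line 4: ['sleepy'] (min_width=6, slack=8)

Answer: |read  absolute|
|I if table box|
|banana  desert|
|sleepy        |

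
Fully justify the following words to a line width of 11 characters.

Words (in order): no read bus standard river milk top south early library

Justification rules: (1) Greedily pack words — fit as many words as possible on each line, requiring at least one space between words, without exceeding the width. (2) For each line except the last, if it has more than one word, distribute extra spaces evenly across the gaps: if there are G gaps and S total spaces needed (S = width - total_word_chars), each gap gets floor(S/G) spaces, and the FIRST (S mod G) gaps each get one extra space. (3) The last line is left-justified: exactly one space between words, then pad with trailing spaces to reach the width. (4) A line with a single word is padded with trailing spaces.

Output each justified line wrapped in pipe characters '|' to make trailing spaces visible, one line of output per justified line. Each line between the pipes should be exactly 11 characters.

Answer: |no read bus|
|standard   |
|river  milk|
|top   south|
|early      |
|library    |

Derivation:
Line 1: ['no', 'read', 'bus'] (min_width=11, slack=0)
Line 2: ['standard'] (min_width=8, slack=3)
Line 3: ['river', 'milk'] (min_width=10, slack=1)
Line 4: ['top', 'south'] (min_width=9, slack=2)
Line 5: ['early'] (min_width=5, slack=6)
Line 6: ['library'] (min_width=7, slack=4)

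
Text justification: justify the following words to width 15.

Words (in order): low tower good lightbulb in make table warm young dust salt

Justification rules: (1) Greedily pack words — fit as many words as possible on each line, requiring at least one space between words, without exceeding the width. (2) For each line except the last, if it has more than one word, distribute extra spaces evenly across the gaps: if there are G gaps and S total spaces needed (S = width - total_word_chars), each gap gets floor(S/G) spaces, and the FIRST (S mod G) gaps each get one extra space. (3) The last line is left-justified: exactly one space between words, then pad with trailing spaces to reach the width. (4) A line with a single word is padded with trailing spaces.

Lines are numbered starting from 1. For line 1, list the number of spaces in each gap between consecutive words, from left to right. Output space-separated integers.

Line 1: ['low', 'tower', 'good'] (min_width=14, slack=1)
Line 2: ['lightbulb', 'in'] (min_width=12, slack=3)
Line 3: ['make', 'table', 'warm'] (min_width=15, slack=0)
Line 4: ['young', 'dust', 'salt'] (min_width=15, slack=0)

Answer: 2 1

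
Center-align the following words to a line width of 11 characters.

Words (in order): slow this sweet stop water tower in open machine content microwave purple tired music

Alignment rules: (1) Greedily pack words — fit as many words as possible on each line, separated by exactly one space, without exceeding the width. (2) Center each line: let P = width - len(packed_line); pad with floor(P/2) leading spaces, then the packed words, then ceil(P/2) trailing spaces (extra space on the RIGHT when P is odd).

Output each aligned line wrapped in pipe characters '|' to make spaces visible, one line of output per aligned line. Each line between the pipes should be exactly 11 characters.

Line 1: ['slow', 'this'] (min_width=9, slack=2)
Line 2: ['sweet', 'stop'] (min_width=10, slack=1)
Line 3: ['water', 'tower'] (min_width=11, slack=0)
Line 4: ['in', 'open'] (min_width=7, slack=4)
Line 5: ['machine'] (min_width=7, slack=4)
Line 6: ['content'] (min_width=7, slack=4)
Line 7: ['microwave'] (min_width=9, slack=2)
Line 8: ['purple'] (min_width=6, slack=5)
Line 9: ['tired', 'music'] (min_width=11, slack=0)

Answer: | slow this |
|sweet stop |
|water tower|
|  in open  |
|  machine  |
|  content  |
| microwave |
|  purple   |
|tired music|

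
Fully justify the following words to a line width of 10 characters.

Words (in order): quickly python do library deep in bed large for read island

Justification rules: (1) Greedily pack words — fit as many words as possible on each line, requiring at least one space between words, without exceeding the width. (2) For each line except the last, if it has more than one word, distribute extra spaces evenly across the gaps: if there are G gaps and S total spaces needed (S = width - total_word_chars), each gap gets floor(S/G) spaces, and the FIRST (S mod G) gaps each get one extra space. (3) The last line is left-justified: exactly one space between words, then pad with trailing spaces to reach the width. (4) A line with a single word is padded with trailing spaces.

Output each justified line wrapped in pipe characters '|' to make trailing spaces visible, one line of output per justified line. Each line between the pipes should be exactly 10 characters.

Line 1: ['quickly'] (min_width=7, slack=3)
Line 2: ['python', 'do'] (min_width=9, slack=1)
Line 3: ['library'] (min_width=7, slack=3)
Line 4: ['deep', 'in'] (min_width=7, slack=3)
Line 5: ['bed', 'large'] (min_width=9, slack=1)
Line 6: ['for', 'read'] (min_width=8, slack=2)
Line 7: ['island'] (min_width=6, slack=4)

Answer: |quickly   |
|python  do|
|library   |
|deep    in|
|bed  large|
|for   read|
|island    |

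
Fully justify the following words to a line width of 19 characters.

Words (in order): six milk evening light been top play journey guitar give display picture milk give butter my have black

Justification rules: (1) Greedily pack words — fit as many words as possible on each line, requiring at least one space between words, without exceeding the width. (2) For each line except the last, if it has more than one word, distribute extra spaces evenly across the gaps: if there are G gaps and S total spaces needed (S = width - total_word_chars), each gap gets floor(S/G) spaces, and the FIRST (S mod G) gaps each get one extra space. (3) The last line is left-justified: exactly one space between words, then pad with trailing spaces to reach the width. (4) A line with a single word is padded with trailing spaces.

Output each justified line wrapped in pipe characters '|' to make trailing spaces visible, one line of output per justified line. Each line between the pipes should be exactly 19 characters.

Line 1: ['six', 'milk', 'evening'] (min_width=16, slack=3)
Line 2: ['light', 'been', 'top', 'play'] (min_width=19, slack=0)
Line 3: ['journey', 'guitar', 'give'] (min_width=19, slack=0)
Line 4: ['display', 'picture'] (min_width=15, slack=4)
Line 5: ['milk', 'give', 'butter', 'my'] (min_width=19, slack=0)
Line 6: ['have', 'black'] (min_width=10, slack=9)

Answer: |six   milk  evening|
|light been top play|
|journey guitar give|
|display     picture|
|milk give butter my|
|have black         |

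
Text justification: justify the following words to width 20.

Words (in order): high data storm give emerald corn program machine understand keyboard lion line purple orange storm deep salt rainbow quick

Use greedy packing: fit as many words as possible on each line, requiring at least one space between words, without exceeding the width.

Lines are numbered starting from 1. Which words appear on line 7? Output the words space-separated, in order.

Line 1: ['high', 'data', 'storm', 'give'] (min_width=20, slack=0)
Line 2: ['emerald', 'corn', 'program'] (min_width=20, slack=0)
Line 3: ['machine', 'understand'] (min_width=18, slack=2)
Line 4: ['keyboard', 'lion', 'line'] (min_width=18, slack=2)
Line 5: ['purple', 'orange', 'storm'] (min_width=19, slack=1)
Line 6: ['deep', 'salt', 'rainbow'] (min_width=17, slack=3)
Line 7: ['quick'] (min_width=5, slack=15)

Answer: quick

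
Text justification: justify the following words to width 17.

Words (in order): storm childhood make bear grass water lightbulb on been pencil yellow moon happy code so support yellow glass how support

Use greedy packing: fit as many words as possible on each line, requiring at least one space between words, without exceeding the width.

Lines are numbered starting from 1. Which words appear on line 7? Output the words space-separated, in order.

Answer: yellow glass how

Derivation:
Line 1: ['storm', 'childhood'] (min_width=15, slack=2)
Line 2: ['make', 'bear', 'grass'] (min_width=15, slack=2)
Line 3: ['water', 'lightbulb'] (min_width=15, slack=2)
Line 4: ['on', 'been', 'pencil'] (min_width=14, slack=3)
Line 5: ['yellow', 'moon', 'happy'] (min_width=17, slack=0)
Line 6: ['code', 'so', 'support'] (min_width=15, slack=2)
Line 7: ['yellow', 'glass', 'how'] (min_width=16, slack=1)
Line 8: ['support'] (min_width=7, slack=10)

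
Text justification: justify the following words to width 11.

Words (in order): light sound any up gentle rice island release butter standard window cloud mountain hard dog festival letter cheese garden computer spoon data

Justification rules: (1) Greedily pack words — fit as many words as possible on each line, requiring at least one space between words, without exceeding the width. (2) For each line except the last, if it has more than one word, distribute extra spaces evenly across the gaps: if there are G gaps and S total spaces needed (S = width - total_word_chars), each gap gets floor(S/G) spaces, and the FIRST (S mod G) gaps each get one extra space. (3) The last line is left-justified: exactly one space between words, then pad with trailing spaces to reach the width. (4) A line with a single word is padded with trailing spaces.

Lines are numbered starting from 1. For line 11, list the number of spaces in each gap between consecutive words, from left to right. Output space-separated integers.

Answer: 4

Derivation:
Line 1: ['light', 'sound'] (min_width=11, slack=0)
Line 2: ['any', 'up'] (min_width=6, slack=5)
Line 3: ['gentle', 'rice'] (min_width=11, slack=0)
Line 4: ['island'] (min_width=6, slack=5)
Line 5: ['release'] (min_width=7, slack=4)
Line 6: ['butter'] (min_width=6, slack=5)
Line 7: ['standard'] (min_width=8, slack=3)
Line 8: ['window'] (min_width=6, slack=5)
Line 9: ['cloud'] (min_width=5, slack=6)
Line 10: ['mountain'] (min_width=8, slack=3)
Line 11: ['hard', 'dog'] (min_width=8, slack=3)
Line 12: ['festival'] (min_width=8, slack=3)
Line 13: ['letter'] (min_width=6, slack=5)
Line 14: ['cheese'] (min_width=6, slack=5)
Line 15: ['garden'] (min_width=6, slack=5)
Line 16: ['computer'] (min_width=8, slack=3)
Line 17: ['spoon', 'data'] (min_width=10, slack=1)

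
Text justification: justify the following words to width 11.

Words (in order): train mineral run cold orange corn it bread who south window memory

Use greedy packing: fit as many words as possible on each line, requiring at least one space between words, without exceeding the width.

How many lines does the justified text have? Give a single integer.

Answer: 8

Derivation:
Line 1: ['train'] (min_width=5, slack=6)
Line 2: ['mineral', 'run'] (min_width=11, slack=0)
Line 3: ['cold', 'orange'] (min_width=11, slack=0)
Line 4: ['corn', 'it'] (min_width=7, slack=4)
Line 5: ['bread', 'who'] (min_width=9, slack=2)
Line 6: ['south'] (min_width=5, slack=6)
Line 7: ['window'] (min_width=6, slack=5)
Line 8: ['memory'] (min_width=6, slack=5)
Total lines: 8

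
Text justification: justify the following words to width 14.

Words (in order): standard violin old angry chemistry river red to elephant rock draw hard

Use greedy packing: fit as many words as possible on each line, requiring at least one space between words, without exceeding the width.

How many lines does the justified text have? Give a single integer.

Answer: 7

Derivation:
Line 1: ['standard'] (min_width=8, slack=6)
Line 2: ['violin', 'old'] (min_width=10, slack=4)
Line 3: ['angry'] (min_width=5, slack=9)
Line 4: ['chemistry'] (min_width=9, slack=5)
Line 5: ['river', 'red', 'to'] (min_width=12, slack=2)
Line 6: ['elephant', 'rock'] (min_width=13, slack=1)
Line 7: ['draw', 'hard'] (min_width=9, slack=5)
Total lines: 7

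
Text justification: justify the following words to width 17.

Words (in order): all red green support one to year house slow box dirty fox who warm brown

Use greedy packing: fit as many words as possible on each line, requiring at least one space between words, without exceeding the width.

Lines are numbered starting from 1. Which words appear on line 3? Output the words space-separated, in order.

Line 1: ['all', 'red', 'green'] (min_width=13, slack=4)
Line 2: ['support', 'one', 'to'] (min_width=14, slack=3)
Line 3: ['year', 'house', 'slow'] (min_width=15, slack=2)
Line 4: ['box', 'dirty', 'fox', 'who'] (min_width=17, slack=0)
Line 5: ['warm', 'brown'] (min_width=10, slack=7)

Answer: year house slow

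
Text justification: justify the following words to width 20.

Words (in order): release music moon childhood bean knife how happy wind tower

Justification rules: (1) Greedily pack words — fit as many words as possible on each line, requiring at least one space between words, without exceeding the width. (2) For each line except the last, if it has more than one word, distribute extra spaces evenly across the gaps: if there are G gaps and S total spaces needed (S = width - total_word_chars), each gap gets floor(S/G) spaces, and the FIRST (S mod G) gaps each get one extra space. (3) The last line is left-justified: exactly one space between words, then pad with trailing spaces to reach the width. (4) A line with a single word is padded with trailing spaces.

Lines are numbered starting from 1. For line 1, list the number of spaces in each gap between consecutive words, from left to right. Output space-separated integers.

Line 1: ['release', 'music', 'moon'] (min_width=18, slack=2)
Line 2: ['childhood', 'bean', 'knife'] (min_width=20, slack=0)
Line 3: ['how', 'happy', 'wind', 'tower'] (min_width=20, slack=0)

Answer: 2 2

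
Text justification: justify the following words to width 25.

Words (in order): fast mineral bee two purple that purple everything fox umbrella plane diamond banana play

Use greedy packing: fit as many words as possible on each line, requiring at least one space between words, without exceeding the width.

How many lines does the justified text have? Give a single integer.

Answer: 4

Derivation:
Line 1: ['fast', 'mineral', 'bee', 'two'] (min_width=20, slack=5)
Line 2: ['purple', 'that', 'purple'] (min_width=18, slack=7)
Line 3: ['everything', 'fox', 'umbrella'] (min_width=23, slack=2)
Line 4: ['plane', 'diamond', 'banana', 'play'] (min_width=25, slack=0)
Total lines: 4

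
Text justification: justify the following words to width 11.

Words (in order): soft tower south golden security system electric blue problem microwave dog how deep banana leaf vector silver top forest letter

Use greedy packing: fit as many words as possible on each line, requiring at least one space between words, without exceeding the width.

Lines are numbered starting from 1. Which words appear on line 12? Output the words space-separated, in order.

Answer: leaf vector

Derivation:
Line 1: ['soft', 'tower'] (min_width=10, slack=1)
Line 2: ['south'] (min_width=5, slack=6)
Line 3: ['golden'] (min_width=6, slack=5)
Line 4: ['security'] (min_width=8, slack=3)
Line 5: ['system'] (min_width=6, slack=5)
Line 6: ['electric'] (min_width=8, slack=3)
Line 7: ['blue'] (min_width=4, slack=7)
Line 8: ['problem'] (min_width=7, slack=4)
Line 9: ['microwave'] (min_width=9, slack=2)
Line 10: ['dog', 'how'] (min_width=7, slack=4)
Line 11: ['deep', 'banana'] (min_width=11, slack=0)
Line 12: ['leaf', 'vector'] (min_width=11, slack=0)
Line 13: ['silver', 'top'] (min_width=10, slack=1)
Line 14: ['forest'] (min_width=6, slack=5)
Line 15: ['letter'] (min_width=6, slack=5)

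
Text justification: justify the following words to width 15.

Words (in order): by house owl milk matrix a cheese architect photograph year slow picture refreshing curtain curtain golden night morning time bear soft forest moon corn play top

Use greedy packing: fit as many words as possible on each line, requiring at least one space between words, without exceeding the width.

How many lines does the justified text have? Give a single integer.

Answer: 13

Derivation:
Line 1: ['by', 'house', 'owl'] (min_width=12, slack=3)
Line 2: ['milk', 'matrix', 'a'] (min_width=13, slack=2)
Line 3: ['cheese'] (min_width=6, slack=9)
Line 4: ['architect'] (min_width=9, slack=6)
Line 5: ['photograph', 'year'] (min_width=15, slack=0)
Line 6: ['slow', 'picture'] (min_width=12, slack=3)
Line 7: ['refreshing'] (min_width=10, slack=5)
Line 8: ['curtain', 'curtain'] (min_width=15, slack=0)
Line 9: ['golden', 'night'] (min_width=12, slack=3)
Line 10: ['morning', 'time'] (min_width=12, slack=3)
Line 11: ['bear', 'soft'] (min_width=9, slack=6)
Line 12: ['forest', 'moon'] (min_width=11, slack=4)
Line 13: ['corn', 'play', 'top'] (min_width=13, slack=2)
Total lines: 13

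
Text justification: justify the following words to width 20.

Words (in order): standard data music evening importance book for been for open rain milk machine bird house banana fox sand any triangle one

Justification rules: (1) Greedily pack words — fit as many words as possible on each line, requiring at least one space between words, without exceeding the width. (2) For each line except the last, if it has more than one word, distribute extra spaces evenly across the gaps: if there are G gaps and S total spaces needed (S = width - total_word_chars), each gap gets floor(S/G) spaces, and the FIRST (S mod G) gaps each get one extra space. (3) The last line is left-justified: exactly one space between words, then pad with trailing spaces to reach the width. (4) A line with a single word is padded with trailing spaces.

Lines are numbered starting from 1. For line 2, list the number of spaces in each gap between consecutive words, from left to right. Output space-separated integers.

Line 1: ['standard', 'data', 'music'] (min_width=19, slack=1)
Line 2: ['evening', 'importance'] (min_width=18, slack=2)
Line 3: ['book', 'for', 'been', 'for'] (min_width=17, slack=3)
Line 4: ['open', 'rain', 'milk'] (min_width=14, slack=6)
Line 5: ['machine', 'bird', 'house'] (min_width=18, slack=2)
Line 6: ['banana', 'fox', 'sand', 'any'] (min_width=19, slack=1)
Line 7: ['triangle', 'one'] (min_width=12, slack=8)

Answer: 3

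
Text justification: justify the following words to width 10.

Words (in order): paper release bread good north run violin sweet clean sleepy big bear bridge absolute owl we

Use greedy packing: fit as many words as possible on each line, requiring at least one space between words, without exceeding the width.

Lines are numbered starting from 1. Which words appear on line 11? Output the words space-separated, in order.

Line 1: ['paper'] (min_width=5, slack=5)
Line 2: ['release'] (min_width=7, slack=3)
Line 3: ['bread', 'good'] (min_width=10, slack=0)
Line 4: ['north', 'run'] (min_width=9, slack=1)
Line 5: ['violin'] (min_width=6, slack=4)
Line 6: ['sweet'] (min_width=5, slack=5)
Line 7: ['clean'] (min_width=5, slack=5)
Line 8: ['sleepy', 'big'] (min_width=10, slack=0)
Line 9: ['bear'] (min_width=4, slack=6)
Line 10: ['bridge'] (min_width=6, slack=4)
Line 11: ['absolute'] (min_width=8, slack=2)
Line 12: ['owl', 'we'] (min_width=6, slack=4)

Answer: absolute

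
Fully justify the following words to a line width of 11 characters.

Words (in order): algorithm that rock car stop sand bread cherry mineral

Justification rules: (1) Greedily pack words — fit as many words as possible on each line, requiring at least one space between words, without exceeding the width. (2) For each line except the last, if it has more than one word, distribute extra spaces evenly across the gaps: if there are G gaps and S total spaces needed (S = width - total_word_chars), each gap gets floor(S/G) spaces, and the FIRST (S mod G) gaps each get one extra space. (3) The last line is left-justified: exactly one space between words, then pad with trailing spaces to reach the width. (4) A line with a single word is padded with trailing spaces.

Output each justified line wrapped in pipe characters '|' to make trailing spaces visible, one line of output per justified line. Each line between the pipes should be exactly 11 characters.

Answer: |algorithm  |
|that   rock|
|car    stop|
|sand  bread|
|cherry     |
|mineral    |

Derivation:
Line 1: ['algorithm'] (min_width=9, slack=2)
Line 2: ['that', 'rock'] (min_width=9, slack=2)
Line 3: ['car', 'stop'] (min_width=8, slack=3)
Line 4: ['sand', 'bread'] (min_width=10, slack=1)
Line 5: ['cherry'] (min_width=6, slack=5)
Line 6: ['mineral'] (min_width=7, slack=4)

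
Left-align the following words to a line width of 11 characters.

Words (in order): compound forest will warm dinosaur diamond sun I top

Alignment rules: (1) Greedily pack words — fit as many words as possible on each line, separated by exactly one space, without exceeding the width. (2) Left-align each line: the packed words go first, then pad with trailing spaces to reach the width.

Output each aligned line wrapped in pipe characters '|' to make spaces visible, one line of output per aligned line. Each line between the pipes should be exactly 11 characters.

Answer: |compound   |
|forest will|
|warm       |
|dinosaur   |
|diamond sun|
|I top      |

Derivation:
Line 1: ['compound'] (min_width=8, slack=3)
Line 2: ['forest', 'will'] (min_width=11, slack=0)
Line 3: ['warm'] (min_width=4, slack=7)
Line 4: ['dinosaur'] (min_width=8, slack=3)
Line 5: ['diamond', 'sun'] (min_width=11, slack=0)
Line 6: ['I', 'top'] (min_width=5, slack=6)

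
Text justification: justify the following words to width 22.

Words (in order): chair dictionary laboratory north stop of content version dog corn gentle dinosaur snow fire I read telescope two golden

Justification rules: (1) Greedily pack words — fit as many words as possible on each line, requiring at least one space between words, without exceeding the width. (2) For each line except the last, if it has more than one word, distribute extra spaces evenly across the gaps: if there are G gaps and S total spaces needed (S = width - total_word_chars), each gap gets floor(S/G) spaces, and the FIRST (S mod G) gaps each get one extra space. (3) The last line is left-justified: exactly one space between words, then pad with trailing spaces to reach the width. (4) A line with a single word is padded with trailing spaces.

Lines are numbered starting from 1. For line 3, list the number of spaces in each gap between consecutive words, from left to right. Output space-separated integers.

Answer: 1 1 1

Derivation:
Line 1: ['chair', 'dictionary'] (min_width=16, slack=6)
Line 2: ['laboratory', 'north', 'stop'] (min_width=21, slack=1)
Line 3: ['of', 'content', 'version', 'dog'] (min_width=22, slack=0)
Line 4: ['corn', 'gentle', 'dinosaur'] (min_width=20, slack=2)
Line 5: ['snow', 'fire', 'I', 'read'] (min_width=16, slack=6)
Line 6: ['telescope', 'two', 'golden'] (min_width=20, slack=2)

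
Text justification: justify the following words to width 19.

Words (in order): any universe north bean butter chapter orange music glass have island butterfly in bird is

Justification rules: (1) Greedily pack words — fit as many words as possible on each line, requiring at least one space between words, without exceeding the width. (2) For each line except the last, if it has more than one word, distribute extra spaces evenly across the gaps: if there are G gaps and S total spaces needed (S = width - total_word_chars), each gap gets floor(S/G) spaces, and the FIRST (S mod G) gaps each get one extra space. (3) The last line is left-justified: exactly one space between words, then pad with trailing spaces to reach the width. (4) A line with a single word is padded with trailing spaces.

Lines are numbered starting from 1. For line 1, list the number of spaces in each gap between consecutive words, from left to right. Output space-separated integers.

Answer: 2 1

Derivation:
Line 1: ['any', 'universe', 'north'] (min_width=18, slack=1)
Line 2: ['bean', 'butter', 'chapter'] (min_width=19, slack=0)
Line 3: ['orange', 'music', 'glass'] (min_width=18, slack=1)
Line 4: ['have', 'island'] (min_width=11, slack=8)
Line 5: ['butterfly', 'in', 'bird'] (min_width=17, slack=2)
Line 6: ['is'] (min_width=2, slack=17)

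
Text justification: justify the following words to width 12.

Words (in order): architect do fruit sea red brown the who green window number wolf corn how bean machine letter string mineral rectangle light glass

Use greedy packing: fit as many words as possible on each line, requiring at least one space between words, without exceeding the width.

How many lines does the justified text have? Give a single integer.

Line 1: ['architect', 'do'] (min_width=12, slack=0)
Line 2: ['fruit', 'sea'] (min_width=9, slack=3)
Line 3: ['red', 'brown'] (min_width=9, slack=3)
Line 4: ['the', 'who'] (min_width=7, slack=5)
Line 5: ['green', 'window'] (min_width=12, slack=0)
Line 6: ['number', 'wolf'] (min_width=11, slack=1)
Line 7: ['corn', 'how'] (min_width=8, slack=4)
Line 8: ['bean', 'machine'] (min_width=12, slack=0)
Line 9: ['letter'] (min_width=6, slack=6)
Line 10: ['string'] (min_width=6, slack=6)
Line 11: ['mineral'] (min_width=7, slack=5)
Line 12: ['rectangle'] (min_width=9, slack=3)
Line 13: ['light', 'glass'] (min_width=11, slack=1)
Total lines: 13

Answer: 13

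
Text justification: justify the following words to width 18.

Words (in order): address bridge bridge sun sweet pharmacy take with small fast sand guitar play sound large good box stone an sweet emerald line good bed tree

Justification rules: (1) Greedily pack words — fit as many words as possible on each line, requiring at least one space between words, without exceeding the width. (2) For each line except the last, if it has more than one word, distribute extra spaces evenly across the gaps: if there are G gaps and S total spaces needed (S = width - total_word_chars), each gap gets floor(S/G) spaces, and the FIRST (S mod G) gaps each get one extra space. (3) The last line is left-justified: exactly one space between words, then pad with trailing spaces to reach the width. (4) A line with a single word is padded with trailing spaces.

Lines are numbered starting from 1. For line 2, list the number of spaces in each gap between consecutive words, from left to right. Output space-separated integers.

Answer: 2 2

Derivation:
Line 1: ['address', 'bridge'] (min_width=14, slack=4)
Line 2: ['bridge', 'sun', 'sweet'] (min_width=16, slack=2)
Line 3: ['pharmacy', 'take', 'with'] (min_width=18, slack=0)
Line 4: ['small', 'fast', 'sand'] (min_width=15, slack=3)
Line 5: ['guitar', 'play', 'sound'] (min_width=17, slack=1)
Line 6: ['large', 'good', 'box'] (min_width=14, slack=4)
Line 7: ['stone', 'an', 'sweet'] (min_width=14, slack=4)
Line 8: ['emerald', 'line', 'good'] (min_width=17, slack=1)
Line 9: ['bed', 'tree'] (min_width=8, slack=10)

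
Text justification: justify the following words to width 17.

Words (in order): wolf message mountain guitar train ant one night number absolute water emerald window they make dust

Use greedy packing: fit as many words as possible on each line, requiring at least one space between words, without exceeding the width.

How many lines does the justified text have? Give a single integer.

Line 1: ['wolf', 'message'] (min_width=12, slack=5)
Line 2: ['mountain', 'guitar'] (min_width=15, slack=2)
Line 3: ['train', 'ant', 'one'] (min_width=13, slack=4)
Line 4: ['night', 'number'] (min_width=12, slack=5)
Line 5: ['absolute', 'water'] (min_width=14, slack=3)
Line 6: ['emerald', 'window'] (min_width=14, slack=3)
Line 7: ['they', 'make', 'dust'] (min_width=14, slack=3)
Total lines: 7

Answer: 7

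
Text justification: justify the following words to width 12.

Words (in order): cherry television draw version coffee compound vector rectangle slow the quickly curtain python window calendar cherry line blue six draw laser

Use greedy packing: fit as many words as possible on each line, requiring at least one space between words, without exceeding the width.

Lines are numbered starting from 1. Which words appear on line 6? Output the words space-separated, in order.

Line 1: ['cherry'] (min_width=6, slack=6)
Line 2: ['television'] (min_width=10, slack=2)
Line 3: ['draw', 'version'] (min_width=12, slack=0)
Line 4: ['coffee'] (min_width=6, slack=6)
Line 5: ['compound'] (min_width=8, slack=4)
Line 6: ['vector'] (min_width=6, slack=6)
Line 7: ['rectangle'] (min_width=9, slack=3)
Line 8: ['slow', 'the'] (min_width=8, slack=4)
Line 9: ['quickly'] (min_width=7, slack=5)
Line 10: ['curtain'] (min_width=7, slack=5)
Line 11: ['python'] (min_width=6, slack=6)
Line 12: ['window'] (min_width=6, slack=6)
Line 13: ['calendar'] (min_width=8, slack=4)
Line 14: ['cherry', 'line'] (min_width=11, slack=1)
Line 15: ['blue', 'six'] (min_width=8, slack=4)
Line 16: ['draw', 'laser'] (min_width=10, slack=2)

Answer: vector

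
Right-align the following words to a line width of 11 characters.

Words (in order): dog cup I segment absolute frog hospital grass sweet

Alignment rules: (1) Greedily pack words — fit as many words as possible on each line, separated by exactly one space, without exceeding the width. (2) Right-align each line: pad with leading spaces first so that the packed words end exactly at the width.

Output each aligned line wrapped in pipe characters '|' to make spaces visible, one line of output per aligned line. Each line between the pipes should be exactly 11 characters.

Line 1: ['dog', 'cup', 'I'] (min_width=9, slack=2)
Line 2: ['segment'] (min_width=7, slack=4)
Line 3: ['absolute'] (min_width=8, slack=3)
Line 4: ['frog'] (min_width=4, slack=7)
Line 5: ['hospital'] (min_width=8, slack=3)
Line 6: ['grass', 'sweet'] (min_width=11, slack=0)

Answer: |  dog cup I|
|    segment|
|   absolute|
|       frog|
|   hospital|
|grass sweet|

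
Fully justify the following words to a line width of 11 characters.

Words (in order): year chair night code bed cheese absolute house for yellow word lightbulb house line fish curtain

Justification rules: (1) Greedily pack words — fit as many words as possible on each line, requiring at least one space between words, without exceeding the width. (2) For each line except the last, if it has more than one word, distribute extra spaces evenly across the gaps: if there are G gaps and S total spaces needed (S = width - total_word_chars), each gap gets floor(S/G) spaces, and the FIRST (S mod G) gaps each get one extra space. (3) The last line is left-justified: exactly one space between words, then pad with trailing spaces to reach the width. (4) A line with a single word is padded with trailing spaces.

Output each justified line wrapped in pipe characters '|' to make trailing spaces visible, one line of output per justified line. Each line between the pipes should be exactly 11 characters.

Line 1: ['year', 'chair'] (min_width=10, slack=1)
Line 2: ['night', 'code'] (min_width=10, slack=1)
Line 3: ['bed', 'cheese'] (min_width=10, slack=1)
Line 4: ['absolute'] (min_width=8, slack=3)
Line 5: ['house', 'for'] (min_width=9, slack=2)
Line 6: ['yellow', 'word'] (min_width=11, slack=0)
Line 7: ['lightbulb'] (min_width=9, slack=2)
Line 8: ['house', 'line'] (min_width=10, slack=1)
Line 9: ['fish'] (min_width=4, slack=7)
Line 10: ['curtain'] (min_width=7, slack=4)

Answer: |year  chair|
|night  code|
|bed  cheese|
|absolute   |
|house   for|
|yellow word|
|lightbulb  |
|house  line|
|fish       |
|curtain    |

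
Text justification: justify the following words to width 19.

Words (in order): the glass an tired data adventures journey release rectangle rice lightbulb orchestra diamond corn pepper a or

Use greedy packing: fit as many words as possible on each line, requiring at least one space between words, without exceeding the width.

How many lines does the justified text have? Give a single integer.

Answer: 7

Derivation:
Line 1: ['the', 'glass', 'an', 'tired'] (min_width=18, slack=1)
Line 2: ['data', 'adventures'] (min_width=15, slack=4)
Line 3: ['journey', 'release'] (min_width=15, slack=4)
Line 4: ['rectangle', 'rice'] (min_width=14, slack=5)
Line 5: ['lightbulb', 'orchestra'] (min_width=19, slack=0)
Line 6: ['diamond', 'corn', 'pepper'] (min_width=19, slack=0)
Line 7: ['a', 'or'] (min_width=4, slack=15)
Total lines: 7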